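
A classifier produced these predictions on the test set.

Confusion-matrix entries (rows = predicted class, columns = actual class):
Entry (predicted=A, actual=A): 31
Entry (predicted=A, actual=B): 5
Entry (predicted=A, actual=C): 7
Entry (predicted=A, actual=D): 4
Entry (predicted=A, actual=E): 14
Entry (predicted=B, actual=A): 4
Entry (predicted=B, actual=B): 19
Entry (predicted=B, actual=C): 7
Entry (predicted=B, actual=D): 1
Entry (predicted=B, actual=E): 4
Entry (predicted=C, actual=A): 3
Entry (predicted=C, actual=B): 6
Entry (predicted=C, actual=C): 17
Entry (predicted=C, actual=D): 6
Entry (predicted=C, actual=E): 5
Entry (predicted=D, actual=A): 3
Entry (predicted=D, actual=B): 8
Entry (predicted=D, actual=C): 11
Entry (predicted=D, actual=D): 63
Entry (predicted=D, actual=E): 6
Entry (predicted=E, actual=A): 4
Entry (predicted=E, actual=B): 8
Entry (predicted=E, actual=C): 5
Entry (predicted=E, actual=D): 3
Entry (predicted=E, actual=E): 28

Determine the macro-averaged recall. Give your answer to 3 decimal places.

Per-class recall (TP/(TP+FN)):
  A: TP=31, FN=4+3+3+4=14 → 31/45 = 0.6889
  B: TP=19, FN=5+6+8+8=27 → 19/46 = 0.4130
  C: TP=17, FN=7+7+11+5=30 → 17/47 = 0.3617
  D: TP=63, FN=4+1+6+3=14 → 63/77 = 0.8182
  E: TP=28, FN=14+4+5+6=29 → 28/57 = 0.4912
Macro-recall = mean = (0.6889 + 0.4130 + 0.3617 + 0.8182 + 0.4912) / 5 = 0.555

0.555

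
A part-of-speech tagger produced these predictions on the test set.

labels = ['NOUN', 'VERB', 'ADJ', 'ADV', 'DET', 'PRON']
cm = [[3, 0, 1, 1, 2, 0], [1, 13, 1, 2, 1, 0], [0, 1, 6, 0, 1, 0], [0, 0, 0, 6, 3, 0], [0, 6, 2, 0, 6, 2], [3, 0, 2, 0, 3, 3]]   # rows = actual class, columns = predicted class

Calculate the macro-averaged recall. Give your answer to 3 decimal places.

Per-class recall (TP/(TP+FN)):
  NOUN: TP=3, FN=0+1+1+2+0=4 → 3/7 = 0.4286
  VERB: TP=13, FN=1+1+2+1+0=5 → 13/18 = 0.7222
  ADJ: TP=6, FN=0+1+0+1+0=2 → 6/8 = 0.7500
  ADV: TP=6, FN=0+0+0+3+0=3 → 6/9 = 0.6667
  DET: TP=6, FN=0+6+2+0+2=10 → 6/16 = 0.3750
  PRON: TP=3, FN=3+0+2+0+3=8 → 3/11 = 0.2727
Macro-recall = mean = (0.4286 + 0.7222 + 0.7500 + 0.6667 + 0.3750 + 0.2727) / 6 = 0.536

0.536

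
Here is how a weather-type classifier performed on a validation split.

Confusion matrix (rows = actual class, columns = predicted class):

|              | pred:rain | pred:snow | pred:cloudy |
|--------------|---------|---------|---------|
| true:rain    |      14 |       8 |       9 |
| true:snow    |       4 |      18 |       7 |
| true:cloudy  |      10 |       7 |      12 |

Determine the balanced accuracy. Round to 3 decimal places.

0.495

Balanced accuracy = mean of per-class recall.
  rain: recall = 14/31 = 0.4516
  snow: recall = 18/29 = 0.6207
  cloudy: recall = 12/29 = 0.4138
Mean = (0.4516 + 0.6207 + 0.4138) / 3 = 0.495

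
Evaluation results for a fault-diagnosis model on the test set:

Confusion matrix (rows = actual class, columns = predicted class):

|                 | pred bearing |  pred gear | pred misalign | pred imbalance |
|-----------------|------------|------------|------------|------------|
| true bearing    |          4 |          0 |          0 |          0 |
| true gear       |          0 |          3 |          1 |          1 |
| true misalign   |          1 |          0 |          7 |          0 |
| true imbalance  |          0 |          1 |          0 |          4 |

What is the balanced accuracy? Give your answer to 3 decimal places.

Balanced accuracy = mean of per-class recall.
  bearing: recall = 4/4 = 1.0000
  gear: recall = 3/5 = 0.6000
  misalign: recall = 7/8 = 0.8750
  imbalance: recall = 4/5 = 0.8000
Mean = (1.0000 + 0.6000 + 0.8750 + 0.8000) / 4 = 0.819

0.819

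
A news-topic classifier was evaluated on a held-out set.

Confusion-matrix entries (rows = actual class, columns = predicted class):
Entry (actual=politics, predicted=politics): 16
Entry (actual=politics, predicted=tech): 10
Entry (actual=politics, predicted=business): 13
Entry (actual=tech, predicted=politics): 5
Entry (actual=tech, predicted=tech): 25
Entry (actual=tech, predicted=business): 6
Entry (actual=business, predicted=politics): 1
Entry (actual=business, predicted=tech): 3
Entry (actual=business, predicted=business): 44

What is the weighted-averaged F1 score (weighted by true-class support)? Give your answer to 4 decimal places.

Per-class F1 score (2·TP/(2·TP+FP+FN)):
  politics: TP=16, FP=5+1=6, FN=10+13=23 → 32/61 = 0.52459
  tech: TP=25, FP=10+3=13, FN=5+6=11 → 50/74 = 0.67568
  business: TP=44, FP=13+6=19, FN=1+3=4 → 88/111 = 0.79279
Weighted-F1 score = Σ (supportᵢ/N)·F1 scoreᵢ with N=123: (39/123)·0.52459 + (36/123)·0.67568 + (48/123)·0.79279 = 0.6735

0.6735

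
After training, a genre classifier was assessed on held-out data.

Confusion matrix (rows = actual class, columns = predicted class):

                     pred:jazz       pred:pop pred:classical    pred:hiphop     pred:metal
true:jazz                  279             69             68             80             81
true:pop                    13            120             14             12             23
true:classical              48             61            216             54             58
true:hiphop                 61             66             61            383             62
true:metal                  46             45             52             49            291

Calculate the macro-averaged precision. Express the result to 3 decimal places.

Per-class precision (TP/(TP+FP)):
  jazz: TP=279, FP=13+48+61+46=168 → 279/447 = 0.6242
  pop: TP=120, FP=69+61+66+45=241 → 120/361 = 0.3324
  classical: TP=216, FP=68+14+61+52=195 → 216/411 = 0.5255
  hiphop: TP=383, FP=80+12+54+49=195 → 383/578 = 0.6626
  metal: TP=291, FP=81+23+58+62=224 → 291/515 = 0.5650
Macro-precision = mean = (0.6242 + 0.3324 + 0.5255 + 0.6626 + 0.5650) / 5 = 0.542

0.542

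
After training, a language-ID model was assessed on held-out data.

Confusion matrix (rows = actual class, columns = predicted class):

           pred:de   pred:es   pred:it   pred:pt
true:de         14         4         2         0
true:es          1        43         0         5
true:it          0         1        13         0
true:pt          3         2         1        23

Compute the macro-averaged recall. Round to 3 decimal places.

0.825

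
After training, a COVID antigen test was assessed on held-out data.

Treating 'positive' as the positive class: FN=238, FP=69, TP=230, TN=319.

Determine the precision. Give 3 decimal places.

0.769

Precision = TP/(TP+FP) = 230/(230+69) = 230/299 = 0.769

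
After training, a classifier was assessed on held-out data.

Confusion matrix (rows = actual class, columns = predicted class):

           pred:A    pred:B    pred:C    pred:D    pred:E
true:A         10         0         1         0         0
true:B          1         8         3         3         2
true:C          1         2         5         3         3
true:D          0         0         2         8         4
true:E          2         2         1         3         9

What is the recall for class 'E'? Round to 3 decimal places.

0.529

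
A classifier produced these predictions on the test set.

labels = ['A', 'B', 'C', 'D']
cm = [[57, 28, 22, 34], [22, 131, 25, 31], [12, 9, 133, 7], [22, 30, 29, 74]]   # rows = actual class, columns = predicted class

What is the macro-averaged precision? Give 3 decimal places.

0.577

Per-class precision (TP/(TP+FP)):
  A: TP=57, FP=22+12+22=56 → 57/113 = 0.5044
  B: TP=131, FP=28+9+30=67 → 131/198 = 0.6616
  C: TP=133, FP=22+25+29=76 → 133/209 = 0.6364
  D: TP=74, FP=34+31+7=72 → 74/146 = 0.5068
Macro-precision = mean = (0.5044 + 0.6616 + 0.6364 + 0.5068) / 4 = 0.577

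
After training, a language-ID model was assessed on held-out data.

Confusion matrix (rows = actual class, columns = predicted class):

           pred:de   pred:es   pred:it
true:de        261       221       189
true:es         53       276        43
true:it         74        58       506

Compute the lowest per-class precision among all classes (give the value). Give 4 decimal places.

0.4973

Per-class precision (TP/(TP+FP)):
  de: TP=261, FP=53+74=127 → 261/388 = 0.67268
  es: TP=276, FP=221+58=279 → 276/555 = 0.49730
  it: TP=506, FP=189+43=232 → 506/738 = 0.68564
Lowest is class 'es' with precision = 0.4973.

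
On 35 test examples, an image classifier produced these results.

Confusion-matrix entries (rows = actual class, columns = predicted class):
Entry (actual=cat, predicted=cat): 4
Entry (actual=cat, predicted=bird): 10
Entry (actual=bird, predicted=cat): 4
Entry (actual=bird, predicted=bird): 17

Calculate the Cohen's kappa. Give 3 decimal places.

Observed agreement pₒ = trace/N = 21/35 = 0.6000
Expected agreement pₑ = Σ (rowᵢ·colᵢ)/N² = (14·8 + 21·27)/35² = 0.5543
κ = (pₒ − pₑ)/(1 − pₑ) = (0.6000 − 0.5543)/(1 − 0.5543) = 0.103

0.103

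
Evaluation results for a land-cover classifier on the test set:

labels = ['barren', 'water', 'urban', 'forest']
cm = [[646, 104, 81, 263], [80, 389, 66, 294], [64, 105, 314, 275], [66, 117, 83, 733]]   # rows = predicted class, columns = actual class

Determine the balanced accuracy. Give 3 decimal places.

0.586

Balanced accuracy = mean of per-class recall.
  barren: recall = 646/856 = 0.7547
  water: recall = 389/715 = 0.5441
  urban: recall = 314/544 = 0.5772
  forest: recall = 733/1565 = 0.4684
Mean = (0.7547 + 0.5441 + 0.5772 + 0.4684) / 4 = 0.586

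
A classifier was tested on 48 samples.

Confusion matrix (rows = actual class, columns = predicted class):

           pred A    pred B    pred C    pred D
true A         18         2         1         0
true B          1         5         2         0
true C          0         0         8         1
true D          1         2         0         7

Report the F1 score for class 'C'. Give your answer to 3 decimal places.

0.800

Take TP from the diagonal, FP from the rest of the 'C' prediction marginal, FN from the rest of the 'C' actual marginal.
F1 score = 2·TP/(2·TP+FP+FN).
C: TP=8, FP=1+2+0=3, FN=0+0+1=1 → 16/20 = 0.8000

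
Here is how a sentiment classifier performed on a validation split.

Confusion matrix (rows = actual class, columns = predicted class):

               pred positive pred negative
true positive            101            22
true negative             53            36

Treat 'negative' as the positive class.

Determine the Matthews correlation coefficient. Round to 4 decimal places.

0.2498

MCC = (TP·TN − FP·FN) / √((TP+FP)(TP+FN)(TN+FP)(TN+FN))
Numerator = 36·101 − 22·53 = 2470
Denominator = √(58·89·123·154) = √97778604 = 9888.3064
MCC = 2470 / 9888.3064 = 0.2498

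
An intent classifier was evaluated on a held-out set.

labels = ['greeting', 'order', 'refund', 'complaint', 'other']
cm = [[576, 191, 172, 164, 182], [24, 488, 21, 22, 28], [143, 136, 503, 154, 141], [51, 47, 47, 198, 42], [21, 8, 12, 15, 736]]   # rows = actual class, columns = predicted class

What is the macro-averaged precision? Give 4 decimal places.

0.5888

Per-class precision (TP/(TP+FP)):
  greeting: TP=576, FP=24+143+51+21=239 → 576/815 = 0.70675
  order: TP=488, FP=191+136+47+8=382 → 488/870 = 0.56092
  refund: TP=503, FP=172+21+47+12=252 → 503/755 = 0.66623
  complaint: TP=198, FP=164+22+154+15=355 → 198/553 = 0.35805
  other: TP=736, FP=182+28+141+42=393 → 736/1129 = 0.65190
Macro-precision = mean = (0.70675 + 0.56092 + 0.66623 + 0.35805 + 0.65190) / 5 = 0.5888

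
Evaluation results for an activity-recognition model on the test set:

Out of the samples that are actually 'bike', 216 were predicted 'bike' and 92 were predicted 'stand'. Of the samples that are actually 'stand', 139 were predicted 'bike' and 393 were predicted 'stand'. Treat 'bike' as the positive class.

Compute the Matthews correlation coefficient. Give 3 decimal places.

0.429

MCC = (TP·TN − FP·FN) / √((TP+FP)(TP+FN)(TN+FP)(TN+FN))
Numerator = 216·393 − 139·92 = 72100
Denominator = √(355·308·532·485) = √28211906800 = 167964.0045
MCC = 72100 / 167964.0045 = 0.429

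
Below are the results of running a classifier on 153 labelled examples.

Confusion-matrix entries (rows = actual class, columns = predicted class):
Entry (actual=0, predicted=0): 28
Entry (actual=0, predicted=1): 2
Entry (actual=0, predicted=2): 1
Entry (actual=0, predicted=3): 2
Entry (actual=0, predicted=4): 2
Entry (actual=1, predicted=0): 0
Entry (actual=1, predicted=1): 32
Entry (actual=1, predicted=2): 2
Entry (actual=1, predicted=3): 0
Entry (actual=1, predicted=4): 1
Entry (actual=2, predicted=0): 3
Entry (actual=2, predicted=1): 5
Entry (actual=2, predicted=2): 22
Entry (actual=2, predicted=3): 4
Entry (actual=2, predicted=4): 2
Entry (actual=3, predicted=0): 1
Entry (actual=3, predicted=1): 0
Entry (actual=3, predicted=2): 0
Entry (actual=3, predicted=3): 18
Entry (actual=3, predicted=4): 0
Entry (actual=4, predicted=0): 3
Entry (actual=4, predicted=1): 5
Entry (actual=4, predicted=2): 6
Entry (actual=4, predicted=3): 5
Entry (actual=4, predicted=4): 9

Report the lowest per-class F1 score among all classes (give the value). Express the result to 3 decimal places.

Per-class F1 score (2·TP/(2·TP+FP+FN)):
  0: TP=28, FP=0+3+1+3=7, FN=2+1+2+2=7 → 56/70 = 0.8000
  1: TP=32, FP=2+5+0+5=12, FN=0+2+0+1=3 → 64/79 = 0.8101
  2: TP=22, FP=1+2+0+6=9, FN=3+5+4+2=14 → 44/67 = 0.6567
  3: TP=18, FP=2+0+4+5=11, FN=1+0+0+0=1 → 36/48 = 0.7500
  4: TP=9, FP=2+1+2+0=5, FN=3+5+6+5=19 → 18/42 = 0.4286
Lowest is class '4' with F1 score = 0.429.

0.429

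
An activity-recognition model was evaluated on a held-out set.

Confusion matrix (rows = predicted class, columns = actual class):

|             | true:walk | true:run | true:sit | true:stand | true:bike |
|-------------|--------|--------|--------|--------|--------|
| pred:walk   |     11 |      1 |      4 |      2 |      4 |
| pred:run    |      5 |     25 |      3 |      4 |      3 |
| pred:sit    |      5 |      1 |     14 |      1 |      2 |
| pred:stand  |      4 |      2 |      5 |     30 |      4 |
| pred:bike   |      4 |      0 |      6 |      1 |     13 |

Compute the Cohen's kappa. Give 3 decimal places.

Observed agreement pₒ = trace/N = 93/154 = 0.6039
Expected agreement pₑ = Σ (rowᵢ·colᵢ)/N² = (29·22 + 29·40 + 32·23 + 38·45 + 26·24)/154² = 0.2053
κ = (pₒ − pₑ)/(1 − pₑ) = (0.6039 − 0.2053)/(1 − 0.2053) = 0.502

0.502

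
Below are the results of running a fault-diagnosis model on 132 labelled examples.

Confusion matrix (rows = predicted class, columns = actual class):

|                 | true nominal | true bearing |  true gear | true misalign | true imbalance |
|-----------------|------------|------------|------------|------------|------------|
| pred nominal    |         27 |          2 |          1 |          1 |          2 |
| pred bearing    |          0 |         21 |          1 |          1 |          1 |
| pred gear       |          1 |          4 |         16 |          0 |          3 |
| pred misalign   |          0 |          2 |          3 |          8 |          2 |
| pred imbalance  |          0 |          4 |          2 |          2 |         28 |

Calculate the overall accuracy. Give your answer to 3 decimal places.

0.758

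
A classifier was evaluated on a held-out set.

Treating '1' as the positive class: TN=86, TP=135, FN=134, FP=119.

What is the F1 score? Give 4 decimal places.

Precision = TP/(TP+FP) = 135/254 = 0.5315
Recall = TP/(TP+FN) = 135/269 = 0.5019
F1 = 2·TP/(2·TP+FP+FN) = 270/523 = 0.5163

0.5163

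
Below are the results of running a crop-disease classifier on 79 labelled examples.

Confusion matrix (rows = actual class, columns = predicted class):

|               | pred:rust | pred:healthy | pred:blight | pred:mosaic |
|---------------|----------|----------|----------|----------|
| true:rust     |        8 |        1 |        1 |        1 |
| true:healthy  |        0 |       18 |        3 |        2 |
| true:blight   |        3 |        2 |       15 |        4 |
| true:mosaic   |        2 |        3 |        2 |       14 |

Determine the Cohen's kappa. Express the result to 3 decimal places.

0.588

Observed agreement pₒ = trace/N = 55/79 = 0.6962
Expected agreement pₑ = Σ (rowᵢ·colᵢ)/N² = (11·13 + 23·24 + 24·21 + 21·21)/79² = 0.2628
κ = (pₒ − pₑ)/(1 − pₑ) = (0.6962 − 0.2628)/(1 − 0.2628) = 0.588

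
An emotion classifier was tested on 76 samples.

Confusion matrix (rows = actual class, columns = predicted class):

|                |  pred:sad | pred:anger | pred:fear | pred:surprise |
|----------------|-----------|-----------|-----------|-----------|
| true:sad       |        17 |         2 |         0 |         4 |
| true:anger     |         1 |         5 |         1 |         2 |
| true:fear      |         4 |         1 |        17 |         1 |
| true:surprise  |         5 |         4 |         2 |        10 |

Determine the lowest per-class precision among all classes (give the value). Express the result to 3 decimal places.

0.417

Per-class precision (TP/(TP+FP)):
  sad: TP=17, FP=1+4+5=10 → 17/27 = 0.6296
  anger: TP=5, FP=2+1+4=7 → 5/12 = 0.4167
  fear: TP=17, FP=0+1+2=3 → 17/20 = 0.8500
  surprise: TP=10, FP=4+2+1=7 → 10/17 = 0.5882
Lowest is class 'anger' with precision = 0.417.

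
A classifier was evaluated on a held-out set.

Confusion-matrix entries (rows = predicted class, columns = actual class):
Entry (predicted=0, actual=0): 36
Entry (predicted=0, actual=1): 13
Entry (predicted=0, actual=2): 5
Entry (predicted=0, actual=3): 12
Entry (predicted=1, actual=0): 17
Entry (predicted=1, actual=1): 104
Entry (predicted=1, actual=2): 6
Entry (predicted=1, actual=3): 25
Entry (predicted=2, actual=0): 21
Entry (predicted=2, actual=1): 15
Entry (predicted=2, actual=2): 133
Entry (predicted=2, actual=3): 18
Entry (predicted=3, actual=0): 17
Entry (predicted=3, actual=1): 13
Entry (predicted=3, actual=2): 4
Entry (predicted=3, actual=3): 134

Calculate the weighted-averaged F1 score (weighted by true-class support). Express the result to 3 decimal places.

Per-class F1 score (2·TP/(2·TP+FP+FN)):
  0: TP=36, FP=13+5+12=30, FN=17+21+17=55 → 72/157 = 0.4586
  1: TP=104, FP=17+6+25=48, FN=13+15+13=41 → 208/297 = 0.7003
  2: TP=133, FP=21+15+18=54, FN=5+6+4=15 → 266/335 = 0.7940
  3: TP=134, FP=17+13+4=34, FN=12+25+18=55 → 268/357 = 0.7507
Weighted-F1 score = Σ (supportᵢ/N)·F1 scoreᵢ with N=573: (91/573)·0.4586 + (145/573)·0.7003 + (148/573)·0.7940 + (189/573)·0.7507 = 0.703

0.703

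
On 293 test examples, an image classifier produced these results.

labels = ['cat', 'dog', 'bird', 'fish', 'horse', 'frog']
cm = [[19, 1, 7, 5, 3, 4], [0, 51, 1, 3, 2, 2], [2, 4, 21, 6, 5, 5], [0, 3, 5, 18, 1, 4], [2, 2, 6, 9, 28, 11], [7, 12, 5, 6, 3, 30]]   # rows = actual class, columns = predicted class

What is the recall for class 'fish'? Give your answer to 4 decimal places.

Take TP from the diagonal, FP from the rest of the 'fish' prediction marginal, FN from the rest of the 'fish' actual marginal.
recall = TP/(TP+FN).
fish: TP=18, FN=0+3+5+1+4=13 → 18/31 = 0.58065

0.5806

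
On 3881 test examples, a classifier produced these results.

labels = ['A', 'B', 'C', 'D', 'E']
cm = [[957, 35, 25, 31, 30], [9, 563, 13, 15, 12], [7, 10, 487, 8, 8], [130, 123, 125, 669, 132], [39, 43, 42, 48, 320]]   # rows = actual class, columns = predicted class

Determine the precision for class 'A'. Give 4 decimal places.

0.8380

One-vs-rest for 'A': TP = diagonal; FP = other classes predicted 'A'; FN = 'A' predicted as other.
precision = TP/(TP+FP).
A: TP=957, FP=9+7+130+39=185 → 957/1142 = 0.83800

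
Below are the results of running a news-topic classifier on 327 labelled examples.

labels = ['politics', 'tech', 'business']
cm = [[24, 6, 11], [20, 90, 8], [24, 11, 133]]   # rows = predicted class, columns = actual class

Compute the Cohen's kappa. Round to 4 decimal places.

0.6035

Observed agreement pₒ = trace/N = 247/327 = 0.75535
Expected agreement pₑ = Σ (rowᵢ·colᵢ)/N² = (68·41 + 107·118 + 152·168)/327² = 0.38296
κ = (pₒ − pₑ)/(1 − pₑ) = (0.75535 − 0.38296)/(1 − 0.38296) = 0.6035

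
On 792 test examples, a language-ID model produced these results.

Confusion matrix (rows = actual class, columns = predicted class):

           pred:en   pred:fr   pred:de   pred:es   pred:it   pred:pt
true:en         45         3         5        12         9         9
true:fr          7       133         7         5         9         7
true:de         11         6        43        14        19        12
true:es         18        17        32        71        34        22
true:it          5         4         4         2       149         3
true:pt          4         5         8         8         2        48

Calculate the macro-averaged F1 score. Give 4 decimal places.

0.5848

Per-class F1 score (2·TP/(2·TP+FP+FN)):
  en: TP=45, FP=7+11+18+5+4=45, FN=3+5+12+9+9=38 → 90/173 = 0.52023
  fr: TP=133, FP=3+6+17+4+5=35, FN=7+7+5+9+7=35 → 266/336 = 0.79167
  de: TP=43, FP=5+7+32+4+8=56, FN=11+6+14+19+12=62 → 86/204 = 0.42157
  es: TP=71, FP=12+5+14+2+8=41, FN=18+17+32+34+22=123 → 142/306 = 0.46405
  it: TP=149, FP=9+9+19+34+2=73, FN=5+4+4+2+3=18 → 298/389 = 0.76607
  pt: TP=48, FP=9+7+12+22+3=53, FN=4+5+8+8+2=27 → 96/176 = 0.54545
Macro-F1 score = mean = (0.52023 + 0.79167 + 0.42157 + 0.46405 + 0.76607 + 0.54545) / 6 = 0.5848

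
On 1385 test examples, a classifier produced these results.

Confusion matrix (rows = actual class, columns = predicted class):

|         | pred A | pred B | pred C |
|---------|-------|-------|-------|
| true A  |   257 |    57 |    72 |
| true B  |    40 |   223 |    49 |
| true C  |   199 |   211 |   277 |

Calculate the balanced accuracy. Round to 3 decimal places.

0.595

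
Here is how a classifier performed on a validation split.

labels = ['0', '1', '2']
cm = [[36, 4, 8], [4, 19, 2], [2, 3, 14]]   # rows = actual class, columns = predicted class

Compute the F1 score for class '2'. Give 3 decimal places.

0.651

Treat '2' as positive and all other classes as negative.
F1 score = 2·TP/(2·TP+FP+FN).
2: TP=14, FP=8+2=10, FN=2+3=5 → 28/43 = 0.6512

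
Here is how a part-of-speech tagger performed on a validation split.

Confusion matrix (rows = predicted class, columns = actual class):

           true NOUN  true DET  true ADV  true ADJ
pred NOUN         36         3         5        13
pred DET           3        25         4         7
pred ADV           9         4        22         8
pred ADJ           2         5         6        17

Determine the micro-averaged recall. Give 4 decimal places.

0.5917

Micro-averaging pools counts across classes: ΣTP=100, ΣFP=69, ΣFN=69.
Micro-recall = TP/(TP+FN) on pooled counts = 0.5917 (equals overall accuracy in single-label multiclass).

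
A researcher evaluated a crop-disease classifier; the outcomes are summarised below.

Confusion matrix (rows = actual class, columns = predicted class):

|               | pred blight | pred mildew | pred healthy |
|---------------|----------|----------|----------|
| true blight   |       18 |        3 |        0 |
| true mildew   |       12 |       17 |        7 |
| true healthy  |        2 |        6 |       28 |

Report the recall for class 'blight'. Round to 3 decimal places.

Take TP from the diagonal, FP from the rest of the 'blight' prediction marginal, FN from the rest of the 'blight' actual marginal.
recall = TP/(TP+FN).
blight: TP=18, FN=3+0=3 → 18/21 = 0.8571

0.857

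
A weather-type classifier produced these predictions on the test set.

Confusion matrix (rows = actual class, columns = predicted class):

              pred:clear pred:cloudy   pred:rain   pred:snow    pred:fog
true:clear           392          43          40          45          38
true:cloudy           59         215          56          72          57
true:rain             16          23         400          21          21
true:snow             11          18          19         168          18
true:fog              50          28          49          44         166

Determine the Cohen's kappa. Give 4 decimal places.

Observed agreement pₒ = trace/N = 1341/2069 = 0.64814
Expected agreement pₑ = Σ (rowᵢ·colᵢ)/N² = (558·528 + 459·327 + 481·564 + 234·350 + 337·300)/2069² = 0.21001
κ = (pₒ − pₑ)/(1 − pₑ) = (0.64814 − 0.21001)/(1 − 0.21001) = 0.5546

0.5546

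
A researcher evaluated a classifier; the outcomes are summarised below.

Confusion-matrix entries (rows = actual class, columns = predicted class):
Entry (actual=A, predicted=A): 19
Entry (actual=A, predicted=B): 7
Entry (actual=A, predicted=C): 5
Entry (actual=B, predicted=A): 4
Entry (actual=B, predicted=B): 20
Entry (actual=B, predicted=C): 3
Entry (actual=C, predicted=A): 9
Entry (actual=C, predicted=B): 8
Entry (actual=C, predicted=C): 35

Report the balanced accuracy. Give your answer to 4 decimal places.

0.6756

Balanced accuracy = mean of per-class recall.
  A: recall = 19/31 = 0.61290
  B: recall = 20/27 = 0.74074
  C: recall = 35/52 = 0.67308
Mean = (0.61290 + 0.74074 + 0.67308) / 3 = 0.6756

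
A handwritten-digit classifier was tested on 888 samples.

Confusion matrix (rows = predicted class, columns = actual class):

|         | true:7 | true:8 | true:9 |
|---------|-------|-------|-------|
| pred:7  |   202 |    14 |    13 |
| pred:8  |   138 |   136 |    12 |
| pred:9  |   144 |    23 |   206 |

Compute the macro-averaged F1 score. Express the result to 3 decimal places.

Per-class F1 score (2·TP/(2·TP+FP+FN)):
  7: TP=202, FP=14+13=27, FN=138+144=282 → 404/713 = 0.5666
  8: TP=136, FP=138+12=150, FN=14+23=37 → 272/459 = 0.5926
  9: TP=206, FP=144+23=167, FN=13+12=25 → 412/604 = 0.6821
Macro-F1 score = mean = (0.5666 + 0.5926 + 0.6821) / 3 = 0.614

0.614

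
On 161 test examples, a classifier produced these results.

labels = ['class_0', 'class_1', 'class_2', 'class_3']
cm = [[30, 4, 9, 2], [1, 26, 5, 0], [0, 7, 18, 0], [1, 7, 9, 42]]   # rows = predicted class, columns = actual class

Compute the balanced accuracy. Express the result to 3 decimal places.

0.730

Balanced accuracy = mean of per-class recall.
  class_0: recall = 30/32 = 0.9375
  class_1: recall = 26/44 = 0.5909
  class_2: recall = 18/41 = 0.4390
  class_3: recall = 42/44 = 0.9545
Mean = (0.9375 + 0.5909 + 0.4390 + 0.9545) / 4 = 0.730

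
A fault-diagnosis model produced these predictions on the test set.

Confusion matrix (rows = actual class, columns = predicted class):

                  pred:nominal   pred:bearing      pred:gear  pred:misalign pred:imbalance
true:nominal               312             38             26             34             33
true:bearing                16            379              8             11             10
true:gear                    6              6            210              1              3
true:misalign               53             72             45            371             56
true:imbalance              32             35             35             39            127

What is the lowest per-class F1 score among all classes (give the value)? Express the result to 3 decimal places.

0.511

Per-class F1 score (2·TP/(2·TP+FP+FN)):
  nominal: TP=312, FP=16+6+53+32=107, FN=38+26+34+33=131 → 624/862 = 0.7239
  bearing: TP=379, FP=38+6+72+35=151, FN=16+8+11+10=45 → 758/954 = 0.7945
  gear: TP=210, FP=26+8+45+35=114, FN=6+6+1+3=16 → 420/550 = 0.7636
  misalign: TP=371, FP=34+11+1+39=85, FN=53+72+45+56=226 → 742/1053 = 0.7047
  imbalance: TP=127, FP=33+10+3+56=102, FN=32+35+35+39=141 → 254/497 = 0.5111
Lowest is class 'imbalance' with F1 score = 0.511.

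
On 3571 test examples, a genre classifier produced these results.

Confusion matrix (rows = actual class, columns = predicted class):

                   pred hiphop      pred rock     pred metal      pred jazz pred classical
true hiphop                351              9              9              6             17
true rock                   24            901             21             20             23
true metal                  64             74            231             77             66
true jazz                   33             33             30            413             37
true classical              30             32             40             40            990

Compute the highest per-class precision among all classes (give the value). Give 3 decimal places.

Per-class precision (TP/(TP+FP)):
  hiphop: TP=351, FP=24+64+33+30=151 → 351/502 = 0.6992
  rock: TP=901, FP=9+74+33+32=148 → 901/1049 = 0.8589
  metal: TP=231, FP=9+21+30+40=100 → 231/331 = 0.6979
  jazz: TP=413, FP=6+20+77+40=143 → 413/556 = 0.7428
  classical: TP=990, FP=17+23+66+37=143 → 990/1133 = 0.8738
Highest is class 'classical' with precision = 0.874.

0.874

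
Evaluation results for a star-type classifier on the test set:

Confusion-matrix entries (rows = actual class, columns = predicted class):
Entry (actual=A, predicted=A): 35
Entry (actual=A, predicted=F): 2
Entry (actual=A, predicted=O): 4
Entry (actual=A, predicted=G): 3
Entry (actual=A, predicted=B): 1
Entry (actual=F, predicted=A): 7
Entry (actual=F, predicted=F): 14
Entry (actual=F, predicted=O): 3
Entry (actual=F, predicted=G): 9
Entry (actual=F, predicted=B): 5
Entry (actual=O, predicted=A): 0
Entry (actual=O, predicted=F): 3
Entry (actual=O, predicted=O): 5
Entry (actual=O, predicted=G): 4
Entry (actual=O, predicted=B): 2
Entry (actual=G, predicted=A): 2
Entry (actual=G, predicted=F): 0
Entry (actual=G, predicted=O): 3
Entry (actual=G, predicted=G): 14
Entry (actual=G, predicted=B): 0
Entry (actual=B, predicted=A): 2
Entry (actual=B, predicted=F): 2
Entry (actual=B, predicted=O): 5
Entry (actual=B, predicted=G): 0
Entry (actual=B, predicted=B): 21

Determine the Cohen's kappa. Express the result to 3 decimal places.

0.503

Observed agreement pₒ = trace/N = 89/146 = 0.6096
Expected agreement pₑ = Σ (rowᵢ·colᵢ)/N² = (45·46 + 38·21 + 14·20 + 19·30 + 30·29)/146² = 0.2152
κ = (pₒ − pₑ)/(1 − pₑ) = (0.6096 − 0.2152)/(1 − 0.2152) = 0.503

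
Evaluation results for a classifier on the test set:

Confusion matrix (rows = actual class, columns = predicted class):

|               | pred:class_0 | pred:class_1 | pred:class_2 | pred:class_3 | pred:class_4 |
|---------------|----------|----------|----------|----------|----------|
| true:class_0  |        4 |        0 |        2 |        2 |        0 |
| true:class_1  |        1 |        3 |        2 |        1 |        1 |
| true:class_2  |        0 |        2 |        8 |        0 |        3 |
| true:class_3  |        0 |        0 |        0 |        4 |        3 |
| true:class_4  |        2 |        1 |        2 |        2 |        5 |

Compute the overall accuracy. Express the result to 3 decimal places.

Accuracy = trace / total = (4+3+8+4+5=24) / 48 = 24/48 = 0.500

0.500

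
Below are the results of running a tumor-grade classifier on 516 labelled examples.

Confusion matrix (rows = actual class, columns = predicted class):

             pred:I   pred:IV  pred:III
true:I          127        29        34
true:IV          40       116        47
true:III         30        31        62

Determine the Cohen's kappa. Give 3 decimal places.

0.380

Observed agreement pₒ = trace/N = 305/516 = 0.5911
Expected agreement pₑ = Σ (rowᵢ·colᵢ)/N² = (190·197 + 203·176 + 123·143)/516² = 0.3408
κ = (pₒ − pₑ)/(1 − pₑ) = (0.5911 − 0.3408)/(1 − 0.3408) = 0.380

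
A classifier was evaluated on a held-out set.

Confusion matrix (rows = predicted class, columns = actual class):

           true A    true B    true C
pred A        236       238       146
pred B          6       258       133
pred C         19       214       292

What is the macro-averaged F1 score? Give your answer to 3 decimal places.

0.512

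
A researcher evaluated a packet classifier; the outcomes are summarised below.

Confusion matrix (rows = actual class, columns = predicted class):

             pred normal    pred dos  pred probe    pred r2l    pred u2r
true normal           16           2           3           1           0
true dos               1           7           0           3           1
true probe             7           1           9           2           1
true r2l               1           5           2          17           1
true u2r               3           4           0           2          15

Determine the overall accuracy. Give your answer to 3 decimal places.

0.615

Accuracy = trace / total = (16+7+9+17+15=64) / 104 = 64/104 = 0.615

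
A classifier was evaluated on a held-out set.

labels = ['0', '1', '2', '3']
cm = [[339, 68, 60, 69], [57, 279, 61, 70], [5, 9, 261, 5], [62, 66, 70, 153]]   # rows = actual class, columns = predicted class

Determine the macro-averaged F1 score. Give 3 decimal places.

Per-class F1 score (2·TP/(2·TP+FP+FN)):
  0: TP=339, FP=57+5+62=124, FN=68+60+69=197 → 678/999 = 0.6787
  1: TP=279, FP=68+9+66=143, FN=57+61+70=188 → 558/889 = 0.6277
  2: TP=261, FP=60+61+70=191, FN=5+9+5=19 → 522/732 = 0.7131
  3: TP=153, FP=69+70+5=144, FN=62+66+70=198 → 306/648 = 0.4722
Macro-F1 score = mean = (0.6787 + 0.6277 + 0.7131 + 0.4722) / 4 = 0.623

0.623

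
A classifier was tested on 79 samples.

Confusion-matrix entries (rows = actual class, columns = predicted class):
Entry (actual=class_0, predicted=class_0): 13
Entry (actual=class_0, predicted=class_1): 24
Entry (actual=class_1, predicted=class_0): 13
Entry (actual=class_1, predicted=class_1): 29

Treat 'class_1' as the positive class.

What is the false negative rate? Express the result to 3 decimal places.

0.310

FNR = FN/(FN+TP) = 13/(13+29) = 0.310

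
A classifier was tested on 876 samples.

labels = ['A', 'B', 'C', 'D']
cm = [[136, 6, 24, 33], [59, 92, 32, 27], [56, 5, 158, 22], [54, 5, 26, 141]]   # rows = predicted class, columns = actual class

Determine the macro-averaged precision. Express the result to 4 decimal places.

Per-class precision (TP/(TP+FP)):
  A: TP=136, FP=6+24+33=63 → 136/199 = 0.68342
  B: TP=92, FP=59+32+27=118 → 92/210 = 0.43810
  C: TP=158, FP=56+5+22=83 → 158/241 = 0.65560
  D: TP=141, FP=54+5+26=85 → 141/226 = 0.62389
Macro-precision = mean = (0.68342 + 0.43810 + 0.65560 + 0.62389) / 4 = 0.6003

0.6003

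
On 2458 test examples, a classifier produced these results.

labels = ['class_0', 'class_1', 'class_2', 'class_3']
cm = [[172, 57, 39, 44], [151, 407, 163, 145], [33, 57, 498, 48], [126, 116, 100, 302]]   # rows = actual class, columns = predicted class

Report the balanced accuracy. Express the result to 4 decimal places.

0.5683

Balanced accuracy = mean of per-class recall.
  class_0: recall = 172/312 = 0.55128
  class_1: recall = 407/866 = 0.46998
  class_2: recall = 498/636 = 0.78302
  class_3: recall = 302/644 = 0.46894
Mean = (0.55128 + 0.46998 + 0.78302 + 0.46894) / 4 = 0.5683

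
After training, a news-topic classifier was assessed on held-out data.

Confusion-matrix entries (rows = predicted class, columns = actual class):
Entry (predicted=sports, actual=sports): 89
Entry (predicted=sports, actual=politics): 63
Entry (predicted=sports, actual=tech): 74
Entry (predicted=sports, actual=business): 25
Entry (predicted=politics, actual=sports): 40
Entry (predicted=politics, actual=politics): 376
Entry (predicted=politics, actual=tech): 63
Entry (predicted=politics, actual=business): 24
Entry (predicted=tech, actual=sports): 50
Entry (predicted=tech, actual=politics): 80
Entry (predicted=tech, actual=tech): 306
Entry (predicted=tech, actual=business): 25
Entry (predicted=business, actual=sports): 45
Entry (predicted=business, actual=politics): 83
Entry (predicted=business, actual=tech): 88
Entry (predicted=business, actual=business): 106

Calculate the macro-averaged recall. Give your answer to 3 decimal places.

Per-class recall (TP/(TP+FN)):
  sports: TP=89, FN=40+50+45=135 → 89/224 = 0.3973
  politics: TP=376, FN=63+80+83=226 → 376/602 = 0.6246
  tech: TP=306, FN=74+63+88=225 → 306/531 = 0.5763
  business: TP=106, FN=25+24+25=74 → 106/180 = 0.5889
Macro-recall = mean = (0.3973 + 0.6246 + 0.5763 + 0.5889) / 4 = 0.547

0.547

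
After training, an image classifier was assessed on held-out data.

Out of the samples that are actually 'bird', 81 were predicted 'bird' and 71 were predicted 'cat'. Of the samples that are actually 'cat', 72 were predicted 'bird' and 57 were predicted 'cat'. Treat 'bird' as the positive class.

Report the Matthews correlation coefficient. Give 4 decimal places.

-0.0253

MCC = (TP·TN − FP·FN) / √((TP+FP)(TP+FN)(TN+FP)(TN+FN))
Numerator = 81·57 − 72·71 = -495
Denominator = √(153·152·129·128) = √384003072 = 19595.9963
MCC = -495 / 19595.9963 = -0.0253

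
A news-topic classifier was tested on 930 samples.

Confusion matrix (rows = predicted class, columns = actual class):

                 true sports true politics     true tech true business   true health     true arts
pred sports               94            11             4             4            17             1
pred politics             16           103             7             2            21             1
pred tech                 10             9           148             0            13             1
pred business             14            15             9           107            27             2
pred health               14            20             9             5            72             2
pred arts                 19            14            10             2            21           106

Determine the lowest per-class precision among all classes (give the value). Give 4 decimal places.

Per-class precision (TP/(TP+FP)):
  sports: TP=94, FP=11+4+4+17+1=37 → 94/131 = 0.71756
  politics: TP=103, FP=16+7+2+21+1=47 → 103/150 = 0.68667
  tech: TP=148, FP=10+9+0+13+1=33 → 148/181 = 0.81768
  business: TP=107, FP=14+15+9+27+2=67 → 107/174 = 0.61494
  health: TP=72, FP=14+20+9+5+2=50 → 72/122 = 0.59016
  arts: TP=106, FP=19+14+10+2+21=66 → 106/172 = 0.61628
Lowest is class 'health' with precision = 0.5902.

0.5902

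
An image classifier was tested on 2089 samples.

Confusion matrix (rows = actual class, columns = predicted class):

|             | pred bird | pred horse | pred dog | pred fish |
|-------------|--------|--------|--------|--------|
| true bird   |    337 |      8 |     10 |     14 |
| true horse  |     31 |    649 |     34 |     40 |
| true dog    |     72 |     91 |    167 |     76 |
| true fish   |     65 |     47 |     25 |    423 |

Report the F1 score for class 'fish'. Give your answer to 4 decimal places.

0.7601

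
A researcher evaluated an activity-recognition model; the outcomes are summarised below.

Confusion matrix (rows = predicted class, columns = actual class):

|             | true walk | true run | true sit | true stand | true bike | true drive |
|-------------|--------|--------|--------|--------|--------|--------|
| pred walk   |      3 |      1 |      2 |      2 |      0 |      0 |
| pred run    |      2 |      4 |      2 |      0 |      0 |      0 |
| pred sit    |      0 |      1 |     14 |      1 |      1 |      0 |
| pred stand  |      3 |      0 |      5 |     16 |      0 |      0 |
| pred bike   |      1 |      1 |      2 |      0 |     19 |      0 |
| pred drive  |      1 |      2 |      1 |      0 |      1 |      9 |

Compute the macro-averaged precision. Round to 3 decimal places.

Per-class precision (TP/(TP+FP)):
  walk: TP=3, FP=1+2+2+0+0=5 → 3/8 = 0.3750
  run: TP=4, FP=2+2+0+0+0=4 → 4/8 = 0.5000
  sit: TP=14, FP=0+1+1+1+0=3 → 14/17 = 0.8235
  stand: TP=16, FP=3+0+5+0+0=8 → 16/24 = 0.6667
  bike: TP=19, FP=1+1+2+0+0=4 → 19/23 = 0.8261
  drive: TP=9, FP=1+2+1+0+1=5 → 9/14 = 0.6429
Macro-precision = mean = (0.3750 + 0.5000 + 0.8235 + 0.6667 + 0.8261 + 0.6429) / 6 = 0.639

0.639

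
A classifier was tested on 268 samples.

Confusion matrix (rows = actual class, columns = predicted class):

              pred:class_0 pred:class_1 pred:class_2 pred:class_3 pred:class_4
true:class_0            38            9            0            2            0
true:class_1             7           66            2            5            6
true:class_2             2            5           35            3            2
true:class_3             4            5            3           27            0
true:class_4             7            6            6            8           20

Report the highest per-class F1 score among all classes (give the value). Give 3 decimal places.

0.753

Per-class F1 score (2·TP/(2·TP+FP+FN)):
  class_0: TP=38, FP=7+2+4+7=20, FN=9+0+2+0=11 → 76/107 = 0.7103
  class_1: TP=66, FP=9+5+5+6=25, FN=7+2+5+6=20 → 132/177 = 0.7458
  class_2: TP=35, FP=0+2+3+6=11, FN=2+5+3+2=12 → 70/93 = 0.7527
  class_3: TP=27, FP=2+5+3+8=18, FN=4+5+3+0=12 → 54/84 = 0.6429
  class_4: TP=20, FP=0+6+2+0=8, FN=7+6+6+8=27 → 40/75 = 0.5333
Highest is class 'class_2' with F1 score = 0.753.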